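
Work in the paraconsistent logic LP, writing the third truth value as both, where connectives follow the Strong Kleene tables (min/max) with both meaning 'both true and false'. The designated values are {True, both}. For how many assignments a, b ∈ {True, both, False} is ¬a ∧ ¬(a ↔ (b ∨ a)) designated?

Of the 9 assignments, 5 give a value in {True, both}.

5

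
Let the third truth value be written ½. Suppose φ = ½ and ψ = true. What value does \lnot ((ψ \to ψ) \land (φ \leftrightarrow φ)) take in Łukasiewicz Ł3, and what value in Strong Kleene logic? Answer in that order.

false; ½

In Łukasiewicz Ł3: ψ \to ψ = true \to true = true
φ \leftrightarrow φ = ½ \leftrightarrow ½ = true
(ψ \to ψ) \land (φ \leftrightarrow φ) = true \land true = true
\lnot ((ψ \to ψ) \land (φ \leftrightarrow φ)) = \lnot true = false
In Strong Kleene logic: ψ \to ψ = true \to true = true
φ \leftrightarrow φ = ½ \leftrightarrow ½ = ½
(ψ \to ψ) \land (φ \leftrightarrow φ) = true \land ½ = ½
\lnot ((ψ \to ψ) \land (φ \leftrightarrow φ)) = \lnot ½ = ½
They differ because Łukasiewicz Ł3 and Strong Kleene logic treat ½ differently under implication.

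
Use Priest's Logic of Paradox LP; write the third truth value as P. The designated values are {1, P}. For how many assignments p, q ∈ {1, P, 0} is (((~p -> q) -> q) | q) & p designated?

Of the 9 assignments, 5 give a value in {1, P}.

5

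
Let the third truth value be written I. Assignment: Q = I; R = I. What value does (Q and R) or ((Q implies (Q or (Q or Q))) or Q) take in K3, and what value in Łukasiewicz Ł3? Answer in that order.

I; 1

In K3: Q and R = I and I = I
Q or Q = I or I = I
Q or (Q or Q) = I or I = I
Q implies (Q or (Q or Q)) = I implies I = I
(Q implies (Q or (Q or Q))) or Q = I or I = I
(Q and R) or ((Q implies (Q or (Q or Q))) or Q) = I or I = I
In Łukasiewicz Ł3: Q and R = I and I = I
Q or Q = I or I = I
Q or (Q or Q) = I or I = I
Q implies (Q or (Q or Q)) = I implies I = 1  [min(1, 1−½+½)]
(Q implies (Q or (Q or Q))) or Q = 1 or I = 1
(Q and R) or ((Q implies (Q or (Q or Q))) or Q) = I or 1 = 1
They differ because K3 and Łukasiewicz Ł3 treat I differently under implication.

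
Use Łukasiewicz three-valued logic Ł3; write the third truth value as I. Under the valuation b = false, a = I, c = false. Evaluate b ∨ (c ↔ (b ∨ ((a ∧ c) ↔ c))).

false

a ∧ c = I ∧ false = false
(a ∧ c) ↔ c = false ↔ false = true
b ∨ ((a ∧ c) ↔ c) = false ∨ true = true
c ↔ (b ∨ ((a ∧ c) ↔ c)) = false ↔ true = false
b ∨ (c ↔ (b ∨ ((a ∧ c) ↔ c))) = false ∨ false = false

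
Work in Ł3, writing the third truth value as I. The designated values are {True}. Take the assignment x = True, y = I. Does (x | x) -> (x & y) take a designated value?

x | x = True | True = True
x & y = True & I = I
(x | x) -> (x & y) = True -> I = I  [min(1, 1−1+½)]
I ∉ {True}.

No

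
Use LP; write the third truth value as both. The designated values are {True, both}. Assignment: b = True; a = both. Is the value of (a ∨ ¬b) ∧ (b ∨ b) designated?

Yes

¬b = ¬True = False
a ∨ ¬b = both ∨ False = both
b ∨ b = True ∨ True = True
(a ∨ ¬b) ∧ (b ∨ b) = both ∧ True = both
both ∈ {True, both}.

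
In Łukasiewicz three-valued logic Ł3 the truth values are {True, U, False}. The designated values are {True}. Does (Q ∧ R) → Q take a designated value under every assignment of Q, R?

Every assignment of Q, R over {True, U, False} gives a value in {True}.
In particular, with Q=U, R=U: (Q ∧ R) → Q = True.

Yes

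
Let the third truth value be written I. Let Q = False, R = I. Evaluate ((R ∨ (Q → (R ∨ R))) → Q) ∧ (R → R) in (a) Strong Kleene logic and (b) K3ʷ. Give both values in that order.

False; I

In Strong Kleene logic: R ∨ R = I ∨ I = I
Q → (R ∨ R) = False → I = True  [¬False ∨ I]
R ∨ (Q → (R ∨ R)) = I ∨ True = True
(R ∨ (Q → (R ∨ R))) → Q = True → False = False
R → R = I → I = I
((R ∨ (Q → (R ∨ R))) → Q) ∧ (R → R) = False ∧ I = False
In K3ʷ: R ∨ R = I ∨ I = I
Q → (R ∨ R) = False → I = I  [any arg is the third value ⇒ result is the third value]
R ∨ (Q → (R ∨ R)) = I ∨ I = I
(R ∨ (Q → (R ∨ R))) → Q = I → False = I
R → R = I → I = I
((R ∨ (Q → (R ∨ R))) → Q) ∧ (R → R) = I ∧ I = I
They differ because Strong Kleene logic and K3ʷ treat I differently under the binary connectives.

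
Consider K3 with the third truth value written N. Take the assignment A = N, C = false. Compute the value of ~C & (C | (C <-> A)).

N

~C = ~false = true
C <-> A = false <-> N = N
C | (C <-> A) = false | N = N
~C & (C | (C <-> A)) = true & N = N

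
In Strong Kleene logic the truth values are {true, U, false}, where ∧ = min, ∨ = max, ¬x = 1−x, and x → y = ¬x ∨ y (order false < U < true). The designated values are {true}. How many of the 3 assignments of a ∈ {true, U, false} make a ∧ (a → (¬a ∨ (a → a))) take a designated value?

a=true: true ✓
a=U: U ·
a=false: false ·

1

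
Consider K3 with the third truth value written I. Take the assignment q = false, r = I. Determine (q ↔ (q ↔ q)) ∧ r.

q ↔ q = false ↔ false = true
q ↔ (q ↔ q) = false ↔ true = false
(q ↔ (q ↔ q)) ∧ r = false ∧ I = false

false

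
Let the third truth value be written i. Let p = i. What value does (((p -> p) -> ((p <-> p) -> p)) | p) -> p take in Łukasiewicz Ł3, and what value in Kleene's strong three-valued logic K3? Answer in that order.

In Łukasiewicz Ł3: p -> p = i -> i = 1  [min(1, 1−½+½)]
p <-> p = i <-> i = 1
(p <-> p) -> p = 1 -> i = i
(p -> p) -> ((p <-> p) -> p) = 1 -> i = i
((p -> p) -> ((p <-> p) -> p)) | p = i | i = i
(((p -> p) -> ((p <-> p) -> p)) | p) -> p = i -> i = 1
In Kleene's strong three-valued logic K3: p -> p = i -> i = i  [~i | i]
p <-> p = i <-> i = i
(p <-> p) -> p = i -> i = i
(p -> p) -> ((p <-> p) -> p) = i -> i = i
((p -> p) -> ((p <-> p) -> p)) | p = i | i = i
(((p -> p) -> ((p <-> p) -> p)) | p) -> p = i -> i = i
They differ because Łukasiewicz Ł3 and Kleene's strong three-valued logic K3 treat i differently under implication.

1; i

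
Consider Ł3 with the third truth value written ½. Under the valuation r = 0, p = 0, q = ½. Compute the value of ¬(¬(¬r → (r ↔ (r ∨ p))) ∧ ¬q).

¬r = ¬0 = 1
r ∨ p = 0 ∨ 0 = 0
r ↔ (r ∨ p) = 0 ↔ 0 = 1
¬r → (r ↔ (r ∨ p)) = 1 → 1 = 1
¬(¬r → (r ↔ (r ∨ p))) = ¬1 = 0
¬q = ¬½ = ½
¬(¬r → (r ↔ (r ∨ p))) ∧ ¬q = 0 ∧ ½ = 0
¬(¬(¬r → (r ↔ (r ∨ p))) ∧ ¬q) = ¬0 = 1

1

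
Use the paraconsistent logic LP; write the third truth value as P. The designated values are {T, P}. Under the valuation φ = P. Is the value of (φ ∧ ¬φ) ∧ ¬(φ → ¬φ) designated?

¬φ = ¬P = P
φ ∧ ¬φ = P ∧ P = P
¬φ = ¬P = P
φ → ¬φ = P → P = P  [¬P ∨ P]
¬(φ → ¬φ) = ¬P = P
(φ ∧ ¬φ) ∧ ¬(φ → ¬φ) = P ∧ P = P
P ∈ {T, P}.

Yes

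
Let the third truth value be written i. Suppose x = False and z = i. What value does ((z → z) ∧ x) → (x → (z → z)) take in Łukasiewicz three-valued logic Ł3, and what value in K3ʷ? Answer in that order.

True; i

In Łukasiewicz three-valued logic Ł3: z → z = i → i = True  [min(1, 1−½+½)]
(z → z) ∧ x = True ∧ False = False
z → z = i → i = True
x → (z → z) = False → True = True
((z → z) ∧ x) → (x → (z → z)) = False → True = True
In K3ʷ: z → z = i → i = i  [any arg is the third value ⇒ result is the third value]
(z → z) ∧ x = i ∧ False = i
z → z = i → i = i
x → (z → z) = False → i = i
((z → z) ∧ x) → (x → (z → z)) = i → i = i
They differ because Łukasiewicz three-valued logic Ł3 and K3ʷ treat i differently under the binary connectives.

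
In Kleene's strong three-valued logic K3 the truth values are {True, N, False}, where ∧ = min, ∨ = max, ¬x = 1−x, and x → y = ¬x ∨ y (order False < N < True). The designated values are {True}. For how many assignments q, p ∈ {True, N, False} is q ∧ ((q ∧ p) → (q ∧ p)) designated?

Designated under: (q=True, p=True); (q=True, p=False).

2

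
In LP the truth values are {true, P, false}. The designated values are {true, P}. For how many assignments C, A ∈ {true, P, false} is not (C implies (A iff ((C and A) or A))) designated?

2

Designated under: (C=true, A=P); (C=P, A=P).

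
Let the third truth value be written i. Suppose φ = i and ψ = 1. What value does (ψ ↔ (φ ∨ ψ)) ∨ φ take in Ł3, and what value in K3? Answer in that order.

1; 1

In Ł3: φ ∨ ψ = i ∨ 1 = 1
ψ ↔ (φ ∨ ψ) = 1 ↔ 1 = 1
(ψ ↔ (φ ∨ ψ)) ∨ φ = 1 ∨ i = 1
In K3: φ ∨ ψ = i ∨ 1 = 1
ψ ↔ (φ ∨ ψ) = 1 ↔ 1 = 1
(ψ ↔ (φ ∨ ψ)) ∨ φ = 1 ∨ i = 1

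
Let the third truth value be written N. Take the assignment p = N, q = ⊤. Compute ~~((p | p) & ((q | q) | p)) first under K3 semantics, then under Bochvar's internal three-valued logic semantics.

In K3: p | p = N | N = N
q | q = ⊤ | ⊤ = ⊤
(q | q) | p = ⊤ | N = ⊤
(p | p) & ((q | q) | p) = N & ⊤ = N
~((p | p) & ((q | q) | p)) = ~N = N
~~((p | p) & ((q | q) | p)) = ~N = N
In Bochvar's internal three-valued logic: p | p = N | N = N
q | q = ⊤ | ⊤ = ⊤
(q | q) | p = ⊤ | N = N
(p | p) & ((q | q) | p) = N & N = N
~((p | p) & ((q | q) | p)) = ~N = N
~~((p | p) & ((q | q) | p)) = ~N = N

N; N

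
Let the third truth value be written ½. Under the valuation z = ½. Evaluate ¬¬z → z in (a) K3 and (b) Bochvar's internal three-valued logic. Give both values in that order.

In K3: ¬z = ¬½ = ½
¬¬z = ¬½ = ½
¬¬z → z = ½ → ½ = ½  [¬½ ∨ ½]
In Bochvar's internal three-valued logic: ¬z = ¬½ = ½
¬¬z = ¬½ = ½
¬¬z → z = ½ → ½ = ½  [any arg is the third value ⇒ result is the third value]

½; ½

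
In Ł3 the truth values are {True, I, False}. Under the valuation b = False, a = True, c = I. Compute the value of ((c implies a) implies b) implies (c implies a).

c implies a = I implies True = True
(c implies a) implies b = True implies False = False
c implies a = I implies True = True
((c implies a) implies b) implies (c implies a) = False implies True = True

True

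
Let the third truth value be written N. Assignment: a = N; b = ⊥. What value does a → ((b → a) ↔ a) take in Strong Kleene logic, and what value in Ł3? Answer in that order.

In Strong Kleene logic: b → a = ⊥ → N = ⊤  [¬⊥ ∨ N]
(b → a) ↔ a = ⊤ ↔ N = N
a → ((b → a) ↔ a) = N → N = N
In Ł3: b → a = ⊥ → N = ⊤  [min(1, 1−0+½)]
(b → a) ↔ a = ⊤ ↔ N = N
a → ((b → a) ↔ a) = N → N = ⊤
They differ because Strong Kleene logic and Ł3 treat N differently under implication.

N; ⊤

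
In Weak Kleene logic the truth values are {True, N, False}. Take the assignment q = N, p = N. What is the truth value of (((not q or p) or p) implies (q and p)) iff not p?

N

not q = not N = N
not q or p = N or N = N
(not q or p) or p = N or N = N
q and p = N and N = N
((not q or p) or p) implies (q and p) = N implies N = N  [any arg is the third value ⇒ result is the third value]
not p = not N = N
(((not q or p) or p) implies (q and p)) iff not p = N iff N = N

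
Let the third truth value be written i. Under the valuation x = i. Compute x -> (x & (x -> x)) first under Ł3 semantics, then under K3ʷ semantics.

In Ł3: x -> x = i -> i = ⊤  [min(1, 1−½+½)]
x & (x -> x) = i & ⊤ = i
x -> (x & (x -> x)) = i -> i = ⊤
In K3ʷ: x -> x = i -> i = i  [any arg is the third value ⇒ result is the third value]
x & (x -> x) = i & i = i
x -> (x & (x -> x)) = i -> i = i
They differ because Ł3 and K3ʷ treat i differently under the binary connectives.

⊤; i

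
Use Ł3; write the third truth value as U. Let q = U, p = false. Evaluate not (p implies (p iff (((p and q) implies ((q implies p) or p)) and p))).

p and q = false and U = false
q implies p = U implies false = U  [min(1, 1−½+0)]
(q implies p) or p = U or false = U
(p and q) implies ((q implies p) or p) = false implies U = true
((p and q) implies ((q implies p) or p)) and p = true and false = false
p iff (((p and q) implies ((q implies p) or p)) and p) = false iff false = true
p implies (p iff (((p and q) implies ((q implies p) or p)) and p)) = false implies true = true
not (p implies (p iff (((p and q) implies ((q implies p) or p)) and p))) = not true = false

false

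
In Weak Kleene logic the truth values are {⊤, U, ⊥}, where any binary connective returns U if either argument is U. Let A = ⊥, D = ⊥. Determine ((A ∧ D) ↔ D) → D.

⊥

A ∧ D = ⊥ ∧ ⊥ = ⊥
(A ∧ D) ↔ D = ⊥ ↔ ⊥ = ⊤
((A ∧ D) ↔ D) → D = ⊤ → ⊥ = ⊥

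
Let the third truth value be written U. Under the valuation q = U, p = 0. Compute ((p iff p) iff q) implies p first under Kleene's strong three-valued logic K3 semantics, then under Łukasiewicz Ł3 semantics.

U; U

In Kleene's strong three-valued logic K3: p iff p = 0 iff 0 = 1
(p iff p) iff q = 1 iff U = U
((p iff p) iff q) implies p = U implies 0 = U  [not U or 0]
In Łukasiewicz Ł3: p iff p = 0 iff 0 = 1
(p iff p) iff q = 1 iff U = U  [1 − |1−½|]
((p iff p) iff q) implies p = U implies 0 = U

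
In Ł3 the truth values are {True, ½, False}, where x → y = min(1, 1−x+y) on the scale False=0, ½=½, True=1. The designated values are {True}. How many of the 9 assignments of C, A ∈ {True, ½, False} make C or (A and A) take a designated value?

Of the 9 assignments, 5 give a value in {True}.

5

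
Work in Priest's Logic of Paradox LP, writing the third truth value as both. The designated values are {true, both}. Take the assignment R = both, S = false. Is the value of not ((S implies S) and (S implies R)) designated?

S implies S = false implies false = true
S implies R = false implies both = true
(S implies S) and (S implies R) = true and true = true
not ((S implies S) and (S implies R)) = not true = false
false ∉ {true, both}.

No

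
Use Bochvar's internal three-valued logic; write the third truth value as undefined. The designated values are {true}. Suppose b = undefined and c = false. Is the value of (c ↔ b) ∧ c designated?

c ↔ b = false ↔ undefined = undefined
(c ↔ b) ∧ c = undefined ∧ false = undefined
undefined ∉ {true}.

No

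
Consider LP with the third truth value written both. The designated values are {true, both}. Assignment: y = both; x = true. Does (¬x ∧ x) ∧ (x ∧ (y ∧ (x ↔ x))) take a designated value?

¬x = ¬true = false
¬x ∧ x = false ∧ true = false
x ↔ x = true ↔ true = true
y ∧ (x ↔ x) = both ∧ true = both
x ∧ (y ∧ (x ↔ x)) = true ∧ both = both
(¬x ∧ x) ∧ (x ∧ (y ∧ (x ↔ x))) = false ∧ both = false
false ∉ {true, both}.

No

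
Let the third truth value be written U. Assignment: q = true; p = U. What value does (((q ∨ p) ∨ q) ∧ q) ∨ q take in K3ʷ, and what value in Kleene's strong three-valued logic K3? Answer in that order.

In K3ʷ: q ∨ p = true ∨ U = U
(q ∨ p) ∨ q = U ∨ true = U
((q ∨ p) ∨ q) ∧ q = U ∧ true = U
(((q ∨ p) ∨ q) ∧ q) ∨ q = U ∨ true = U
In Kleene's strong three-valued logic K3: q ∨ p = true ∨ U = true
(q ∨ p) ∨ q = true ∨ true = true
((q ∨ p) ∨ q) ∧ q = true ∧ true = true
(((q ∨ p) ∨ q) ∧ q) ∨ q = true ∨ true = true
They differ because K3ʷ and Kleene's strong three-valued logic K3 treat U differently under the binary connectives.

U; true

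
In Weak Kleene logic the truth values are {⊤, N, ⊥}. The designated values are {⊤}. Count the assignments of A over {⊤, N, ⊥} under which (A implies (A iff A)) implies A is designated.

A=⊤: ⊤ ✓
A=N: N ·
A=⊥: ⊥ ·

1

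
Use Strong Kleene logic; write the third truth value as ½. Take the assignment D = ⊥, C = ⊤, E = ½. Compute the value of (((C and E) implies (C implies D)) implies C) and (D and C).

C and E = ⊤ and ½ = ½
C implies D = ⊤ implies ⊥ = ⊥
(C and E) implies (C implies D) = ½ implies ⊥ = ½  [not ½ or ⊥]
((C and E) implies (C implies D)) implies C = ½ implies ⊤ = ⊤
D and C = ⊥ and ⊤ = ⊥
(((C and E) implies (C implies D)) implies C) and (D and C) = ⊤ and ⊥ = ⊥

⊥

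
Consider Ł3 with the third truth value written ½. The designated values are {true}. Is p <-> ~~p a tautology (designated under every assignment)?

Every assignment of p over {true, ½, false} gives a value in {true}.
In particular, with p=½: p <-> ~~p = true.

Yes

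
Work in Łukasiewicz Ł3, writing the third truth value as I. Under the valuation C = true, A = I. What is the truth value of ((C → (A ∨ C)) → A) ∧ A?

A ∨ C = I ∨ true = true
C → (A ∨ C) = true → true = true
(C → (A ∨ C)) → A = true → I = I  [min(1, 1−1+½)]
((C → (A ∨ C)) → A) ∧ A = I ∧ I = I

I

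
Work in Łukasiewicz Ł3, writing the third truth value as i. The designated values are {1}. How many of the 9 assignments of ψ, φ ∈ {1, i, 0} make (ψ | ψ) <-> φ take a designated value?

3

Designated under: (ψ=1, φ=1); (ψ=i, φ=i); (ψ=0, φ=0).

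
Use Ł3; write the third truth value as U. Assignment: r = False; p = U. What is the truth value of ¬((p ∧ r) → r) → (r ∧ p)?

p ∧ r = U ∧ False = False
(p ∧ r) → r = False → False = True
¬((p ∧ r) → r) = ¬True = False
r ∧ p = False ∧ U = False
¬((p ∧ r) → r) → (r ∧ p) = False → False = True

True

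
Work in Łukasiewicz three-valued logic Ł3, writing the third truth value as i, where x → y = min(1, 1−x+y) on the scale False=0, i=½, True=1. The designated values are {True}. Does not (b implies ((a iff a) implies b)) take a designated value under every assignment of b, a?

No

Countermodel: b=True, a=True gives False, which is not designated.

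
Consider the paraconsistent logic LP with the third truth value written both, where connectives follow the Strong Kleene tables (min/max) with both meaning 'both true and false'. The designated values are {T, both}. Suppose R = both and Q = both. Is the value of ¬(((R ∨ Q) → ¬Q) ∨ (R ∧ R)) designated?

Yes

R ∨ Q = both ∨ both = both
¬Q = ¬both = both
(R ∨ Q) → ¬Q = both → both = both
R ∧ R = both ∧ both = both
((R ∨ Q) → ¬Q) ∨ (R ∧ R) = both ∨ both = both
¬(((R ∨ Q) → ¬Q) ∨ (R ∧ R)) = ¬both = both
both ∈ {T, both}.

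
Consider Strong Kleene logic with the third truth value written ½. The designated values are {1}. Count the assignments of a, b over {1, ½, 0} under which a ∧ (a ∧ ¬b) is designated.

Designated under: (a=1, b=0).

1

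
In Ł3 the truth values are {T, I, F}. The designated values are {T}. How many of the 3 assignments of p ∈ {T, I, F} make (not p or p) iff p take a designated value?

p=T: T ✓
p=I: T ✓
p=F: F ·

2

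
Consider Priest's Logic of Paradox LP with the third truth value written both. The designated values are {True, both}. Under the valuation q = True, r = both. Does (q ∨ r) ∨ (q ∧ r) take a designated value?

Yes

q ∨ r = True ∨ both = True
q ∧ r = True ∧ both = both
(q ∨ r) ∨ (q ∧ r) = True ∨ both = True
True ∈ {True, both}.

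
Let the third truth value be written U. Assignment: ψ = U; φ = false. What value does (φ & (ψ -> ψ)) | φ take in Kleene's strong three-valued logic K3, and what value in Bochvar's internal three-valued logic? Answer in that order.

In Kleene's strong three-valued logic K3: ψ -> ψ = U -> U = U  [~U | U]
φ & (ψ -> ψ) = false & U = false
(φ & (ψ -> ψ)) | φ = false | false = false
In Bochvar's internal three-valued logic: ψ -> ψ = U -> U = U  [any arg is the third value ⇒ result is the third value]
φ & (ψ -> ψ) = false & U = U
(φ & (ψ -> ψ)) | φ = U | false = U
They differ because Kleene's strong three-valued logic K3 and Bochvar's internal three-valued logic treat U differently under the binary connectives.

false; U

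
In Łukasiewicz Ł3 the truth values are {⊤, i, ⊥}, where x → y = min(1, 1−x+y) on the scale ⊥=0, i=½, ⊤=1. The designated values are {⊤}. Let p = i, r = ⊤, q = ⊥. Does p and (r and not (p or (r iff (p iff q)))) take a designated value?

p iff q = i iff ⊥ = i  [1 − |½−0|]
r iff (p iff q) = ⊤ iff i = i
p or (r iff (p iff q)) = i or i = i
not (p or (r iff (p iff q))) = not i = i
r and not (p or (r iff (p iff q))) = ⊤ and i = i
p and (r and not (p or (r iff (p iff q)))) = i and i = i
i ∉ {⊤}.

No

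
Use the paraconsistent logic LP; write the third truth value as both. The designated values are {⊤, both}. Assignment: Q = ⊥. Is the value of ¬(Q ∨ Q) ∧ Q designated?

Q ∨ Q = ⊥ ∨ ⊥ = ⊥
¬(Q ∨ Q) = ¬⊥ = ⊤
¬(Q ∨ Q) ∧ Q = ⊤ ∧ ⊥ = ⊥
⊥ ∉ {⊤, both}.

No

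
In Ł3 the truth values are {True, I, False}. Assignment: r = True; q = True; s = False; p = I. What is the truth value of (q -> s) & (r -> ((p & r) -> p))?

False

q -> s = True -> False = False
p & r = I & True = I
(p & r) -> p = I -> I = True
r -> ((p & r) -> p) = True -> True = True
(q -> s) & (r -> ((p & r) -> p)) = False & True = False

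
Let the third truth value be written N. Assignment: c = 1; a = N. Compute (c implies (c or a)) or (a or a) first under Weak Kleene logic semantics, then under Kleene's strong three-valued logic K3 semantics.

In Weak Kleene logic: c or a = 1 or N = N
c implies (c or a) = 1 implies N = N  [any arg is the third value ⇒ result is the third value]
a or a = N or N = N
(c implies (c or a)) or (a or a) = N or N = N
In Kleene's strong three-valued logic K3: c or a = 1 or N = 1
c implies (c or a) = 1 implies 1 = 1
a or a = N or N = N
(c implies (c or a)) or (a or a) = 1 or N = 1
They differ because Weak Kleene logic and Kleene's strong three-valued logic K3 treat N differently under the binary connectives.

N; 1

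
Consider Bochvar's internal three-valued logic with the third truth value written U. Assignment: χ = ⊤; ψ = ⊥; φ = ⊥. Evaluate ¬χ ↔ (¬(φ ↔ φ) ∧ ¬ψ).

⊤

¬χ = ¬⊤ = ⊥
φ ↔ φ = ⊥ ↔ ⊥ = ⊤
¬(φ ↔ φ) = ¬⊤ = ⊥
¬ψ = ¬⊥ = ⊤
¬(φ ↔ φ) ∧ ¬ψ = ⊥ ∧ ⊤ = ⊥
¬χ ↔ (¬(φ ↔ φ) ∧ ¬ψ) = ⊥ ↔ ⊥ = ⊤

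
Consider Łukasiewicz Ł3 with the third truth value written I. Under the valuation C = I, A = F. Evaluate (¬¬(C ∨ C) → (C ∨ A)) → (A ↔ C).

I

C ∨ C = I ∨ I = I
¬(C ∨ C) = ¬I = I
¬¬(C ∨ C) = ¬I = I
C ∨ A = I ∨ F = I
¬¬(C ∨ C) → (C ∨ A) = I → I = T  [min(1, 1−½+½)]
A ↔ C = F ↔ I = I
(¬¬(C ∨ C) → (C ∨ A)) → (A ↔ C) = T → I = I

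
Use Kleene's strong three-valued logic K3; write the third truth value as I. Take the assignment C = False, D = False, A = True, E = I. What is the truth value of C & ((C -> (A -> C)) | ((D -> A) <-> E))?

False

A -> C = True -> False = False
C -> (A -> C) = False -> False = True
D -> A = False -> True = True
(D -> A) <-> E = True <-> I = I
(C -> (A -> C)) | ((D -> A) <-> E) = True | I = True
C & ((C -> (A -> C)) | ((D -> A) <-> E)) = False & True = False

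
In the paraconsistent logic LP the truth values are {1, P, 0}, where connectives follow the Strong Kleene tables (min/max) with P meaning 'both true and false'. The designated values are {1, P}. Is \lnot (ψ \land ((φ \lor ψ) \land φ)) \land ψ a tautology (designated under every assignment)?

Countermodel: ψ=1, φ=1 gives 0, which is not designated.

No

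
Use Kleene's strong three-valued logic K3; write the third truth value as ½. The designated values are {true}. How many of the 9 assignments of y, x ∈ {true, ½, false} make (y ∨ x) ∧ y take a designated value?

Designated under: (y=true, x=true); (y=true, x=½); (y=true, x=false).

3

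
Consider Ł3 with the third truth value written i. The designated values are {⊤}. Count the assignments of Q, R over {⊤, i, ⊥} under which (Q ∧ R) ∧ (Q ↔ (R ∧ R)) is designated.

1

Designated under: (Q=⊤, R=⊤).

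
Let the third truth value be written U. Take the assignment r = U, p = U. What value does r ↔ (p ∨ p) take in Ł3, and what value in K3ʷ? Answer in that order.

In Ł3: p ∨ p = U ∨ U = U
r ↔ (p ∨ p) = U ↔ U = T  [1 − |½−½|]
In K3ʷ: p ∨ p = U ∨ U = U
r ↔ (p ∨ p) = U ↔ U = U
They differ because Ł3 and K3ʷ treat U differently under the binary connectives.

T; U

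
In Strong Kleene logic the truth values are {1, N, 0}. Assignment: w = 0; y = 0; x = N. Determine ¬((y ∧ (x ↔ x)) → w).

x ↔ x = N ↔ N = N
y ∧ (x ↔ x) = 0 ∧ N = 0
(y ∧ (x ↔ x)) → w = 0 → 0 = 1
¬((y ∧ (x ↔ x)) → w) = ¬1 = 0

0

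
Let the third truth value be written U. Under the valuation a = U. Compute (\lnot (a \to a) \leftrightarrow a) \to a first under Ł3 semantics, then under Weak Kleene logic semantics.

True; U

In Ł3: a \to a = U \to U = True  [min(1, 1−½+½)]
\lnot (a \to a) = \lnot True = False
\lnot (a \to a) \leftrightarrow a = False \leftrightarrow U = U
(\lnot (a \to a) \leftrightarrow a) \to a = U \to U = True
In Weak Kleene logic: a \to a = U \to U = U  [any arg is the third value ⇒ result is the third value]
\lnot (a \to a) = \lnot U = U
\lnot (a \to a) \leftrightarrow a = U \leftrightarrow U = U
(\lnot (a \to a) \leftrightarrow a) \to a = U \to U = U
They differ because Ł3 and Weak Kleene logic treat U differently under the binary connectives.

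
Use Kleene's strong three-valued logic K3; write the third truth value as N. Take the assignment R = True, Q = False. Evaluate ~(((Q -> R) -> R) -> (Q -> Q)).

False

Q -> R = False -> True = True
(Q -> R) -> R = True -> True = True
Q -> Q = False -> False = True
((Q -> R) -> R) -> (Q -> Q) = True -> True = True
~(((Q -> R) -> R) -> (Q -> Q)) = ~True = False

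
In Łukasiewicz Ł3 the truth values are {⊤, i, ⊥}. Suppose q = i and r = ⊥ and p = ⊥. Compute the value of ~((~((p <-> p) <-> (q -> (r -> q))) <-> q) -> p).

i

p <-> p = ⊥ <-> ⊥ = ⊤
r -> q = ⊥ -> i = ⊤
q -> (r -> q) = i -> ⊤ = ⊤
(p <-> p) <-> (q -> (r -> q)) = ⊤ <-> ⊤ = ⊤
~((p <-> p) <-> (q -> (r -> q))) = ~⊤ = ⊥
~((p <-> p) <-> (q -> (r -> q))) <-> q = ⊥ <-> i = i
(~((p <-> p) <-> (q -> (r -> q))) <-> q) -> p = i -> ⊥ = i
~((~((p <-> p) <-> (q -> (r -> q))) <-> q) -> p) = ~i = i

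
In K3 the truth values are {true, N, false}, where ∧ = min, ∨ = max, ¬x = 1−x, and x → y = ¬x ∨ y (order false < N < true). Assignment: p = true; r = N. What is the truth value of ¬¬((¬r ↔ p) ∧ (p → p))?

N

¬r = ¬N = N
¬r ↔ p = N ↔ true = N
p → p = true → true = true
(¬r ↔ p) ∧ (p → p) = N ∧ true = N
¬((¬r ↔ p) ∧ (p → p)) = ¬N = N
¬¬((¬r ↔ p) ∧ (p → p)) = ¬N = N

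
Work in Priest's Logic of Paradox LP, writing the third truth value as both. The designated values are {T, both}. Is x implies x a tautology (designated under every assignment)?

Every assignment of x over {T, both, F} gives a value in {T, both}.
In particular, with x=both: x implies x = both.

Yes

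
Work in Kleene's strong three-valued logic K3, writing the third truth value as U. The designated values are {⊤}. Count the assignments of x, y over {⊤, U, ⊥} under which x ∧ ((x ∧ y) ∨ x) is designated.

Designated under: (x=⊤, y=⊤); (x=⊤, y=U); (x=⊤, y=⊥).

3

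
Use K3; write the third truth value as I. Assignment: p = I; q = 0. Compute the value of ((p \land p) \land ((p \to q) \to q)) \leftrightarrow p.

I

p \land p = I \land I = I
p \to q = I \to 0 = I  [\lnot I \lor 0]
(p \to q) \to q = I \to 0 = I
(p \land p) \land ((p \to q) \to q) = I \land I = I
((p \land p) \land ((p \to q) \to q)) \leftrightarrow p = I \leftrightarrow I = I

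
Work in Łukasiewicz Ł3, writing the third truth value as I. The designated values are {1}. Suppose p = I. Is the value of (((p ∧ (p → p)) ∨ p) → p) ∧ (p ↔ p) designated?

p → p = I → I = 1  [min(1, 1−½+½)]
p ∧ (p → p) = I ∧ 1 = I
(p ∧ (p → p)) ∨ p = I ∨ I = I
((p ∧ (p → p)) ∨ p) → p = I → I = 1
p ↔ p = I ↔ I = 1
(((p ∧ (p → p)) ∨ p) → p) ∧ (p ↔ p) = 1 ∧ 1 = 1
1 ∈ {1}.

Yes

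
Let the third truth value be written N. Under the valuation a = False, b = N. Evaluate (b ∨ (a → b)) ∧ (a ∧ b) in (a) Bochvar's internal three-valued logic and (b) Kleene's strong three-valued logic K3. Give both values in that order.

In Bochvar's internal three-valued logic: a → b = False → N = N
b ∨ (a → b) = N ∨ N = N
a ∧ b = False ∧ N = N
(b ∨ (a → b)) ∧ (a ∧ b) = N ∧ N = N
In Kleene's strong three-valued logic K3: a → b = False → N = True  [¬False ∨ N]
b ∨ (a → b) = N ∨ True = True
a ∧ b = False ∧ N = False
(b ∨ (a → b)) ∧ (a ∧ b) = True ∧ False = False
They differ because Bochvar's internal three-valued logic and Kleene's strong three-valued logic K3 treat N differently under the binary connectives.

N; False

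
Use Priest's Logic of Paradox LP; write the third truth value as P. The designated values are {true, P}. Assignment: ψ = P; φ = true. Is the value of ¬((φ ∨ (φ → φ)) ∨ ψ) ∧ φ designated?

No

φ → φ = true → true = true
φ ∨ (φ → φ) = true ∨ true = true
(φ ∨ (φ → φ)) ∨ ψ = true ∨ P = true
¬((φ ∨ (φ → φ)) ∨ ψ) = ¬true = false
¬((φ ∨ (φ → φ)) ∨ ψ) ∧ φ = false ∧ true = false
false ∉ {true, P}.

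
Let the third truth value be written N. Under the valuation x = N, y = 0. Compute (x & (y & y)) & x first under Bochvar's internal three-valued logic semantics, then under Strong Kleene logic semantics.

N; 0

In Bochvar's internal three-valued logic: y & y = 0 & 0 = 0
x & (y & y) = N & 0 = N
(x & (y & y)) & x = N & N = N
In Strong Kleene logic: y & y = 0 & 0 = 0
x & (y & y) = N & 0 = 0
(x & (y & y)) & x = 0 & N = 0
They differ because Bochvar's internal three-valued logic and Strong Kleene logic treat N differently under the binary connectives.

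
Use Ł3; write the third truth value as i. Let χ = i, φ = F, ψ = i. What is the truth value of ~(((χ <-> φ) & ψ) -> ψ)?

F

χ <-> φ = i <-> F = i
(χ <-> φ) & ψ = i & i = i
((χ <-> φ) & ψ) -> ψ = i -> i = T
~(((χ <-> φ) & ψ) -> ψ) = ~T = F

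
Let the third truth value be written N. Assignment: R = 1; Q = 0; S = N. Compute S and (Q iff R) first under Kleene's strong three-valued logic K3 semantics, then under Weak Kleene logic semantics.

0; N

In Kleene's strong three-valued logic K3: Q iff R = 0 iff 1 = 0
S and (Q iff R) = N and 0 = 0
In Weak Kleene logic: Q iff R = 0 iff 1 = 0
S and (Q iff R) = N and 0 = N
They differ because Kleene's strong three-valued logic K3 and Weak Kleene logic treat N differently under the binary connectives.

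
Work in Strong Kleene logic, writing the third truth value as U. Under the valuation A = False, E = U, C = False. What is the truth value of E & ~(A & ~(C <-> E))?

C <-> E = False <-> U = U
~(C <-> E) = ~U = U
A & ~(C <-> E) = False & U = False
~(A & ~(C <-> E)) = ~False = True
E & ~(A & ~(C <-> E)) = U & True = U

U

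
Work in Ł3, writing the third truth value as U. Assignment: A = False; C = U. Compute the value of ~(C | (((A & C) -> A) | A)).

False

A & C = False & U = False
(A & C) -> A = False -> False = True
((A & C) -> A) | A = True | False = True
C | (((A & C) -> A) | A) = U | True = True
~(C | (((A & C) -> A) | A)) = ~True = False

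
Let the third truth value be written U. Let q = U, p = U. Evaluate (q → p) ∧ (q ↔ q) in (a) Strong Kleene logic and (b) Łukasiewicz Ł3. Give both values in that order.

U; ⊤

In Strong Kleene logic: q → p = U → U = U  [¬U ∨ U]
q ↔ q = U ↔ U = U
(q → p) ∧ (q ↔ q) = U ∧ U = U
In Łukasiewicz Ł3: q → p = U → U = ⊤  [min(1, 1−½+½)]
q ↔ q = U ↔ U = ⊤
(q → p) ∧ (q ↔ q) = ⊤ ∧ ⊤ = ⊤
They differ because Strong Kleene logic and Łukasiewicz Ł3 treat U differently under implication.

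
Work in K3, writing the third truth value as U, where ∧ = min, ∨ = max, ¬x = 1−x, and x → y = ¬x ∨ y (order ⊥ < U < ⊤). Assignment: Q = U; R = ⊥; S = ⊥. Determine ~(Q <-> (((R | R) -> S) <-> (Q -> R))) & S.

R | R = ⊥ | ⊥ = ⊥
(R | R) -> S = ⊥ -> ⊥ = ⊤
Q -> R = U -> ⊥ = U  [~U | ⊥]
((R | R) -> S) <-> (Q -> R) = ⊤ <-> U = U
Q <-> (((R | R) -> S) <-> (Q -> R)) = U <-> U = U
~(Q <-> (((R | R) -> S) <-> (Q -> R))) = ~U = U
~(Q <-> (((R | R) -> S) <-> (Q -> R))) & S = U & ⊥ = ⊥

⊥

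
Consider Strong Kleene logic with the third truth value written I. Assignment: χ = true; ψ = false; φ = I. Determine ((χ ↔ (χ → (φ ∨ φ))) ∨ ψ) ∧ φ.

I

φ ∨ φ = I ∨ I = I
χ → (φ ∨ φ) = true → I = I
χ ↔ (χ → (φ ∨ φ)) = true ↔ I = I
(χ ↔ (χ → (φ ∨ φ))) ∨ ψ = I ∨ false = I
((χ ↔ (χ → (φ ∨ φ))) ∨ ψ) ∧ φ = I ∧ I = I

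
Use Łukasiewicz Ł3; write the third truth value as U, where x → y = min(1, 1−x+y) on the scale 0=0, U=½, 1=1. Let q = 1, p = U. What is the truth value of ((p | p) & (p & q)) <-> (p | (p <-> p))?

p | p = U | U = U
p & q = U & 1 = U
(p | p) & (p & q) = U & U = U
p <-> p = U <-> U = 1  [1 − |½−½|]
p | (p <-> p) = U | 1 = 1
((p | p) & (p & q)) <-> (p | (p <-> p)) = U <-> 1 = U

U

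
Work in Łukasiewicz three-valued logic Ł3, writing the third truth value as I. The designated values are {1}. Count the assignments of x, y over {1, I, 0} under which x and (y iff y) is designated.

3

Designated under: (x=1, y=1); (x=1, y=I); (x=1, y=0).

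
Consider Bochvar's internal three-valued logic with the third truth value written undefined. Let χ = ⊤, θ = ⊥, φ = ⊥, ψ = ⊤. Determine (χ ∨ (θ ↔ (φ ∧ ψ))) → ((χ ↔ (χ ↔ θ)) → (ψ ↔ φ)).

φ ∧ ψ = ⊥ ∧ ⊤ = ⊥
θ ↔ (φ ∧ ψ) = ⊥ ↔ ⊥ = ⊤
χ ∨ (θ ↔ (φ ∧ ψ)) = ⊤ ∨ ⊤ = ⊤
χ ↔ θ = ⊤ ↔ ⊥ = ⊥
χ ↔ (χ ↔ θ) = ⊤ ↔ ⊥ = ⊥
ψ ↔ φ = ⊤ ↔ ⊥ = ⊥
(χ ↔ (χ ↔ θ)) → (ψ ↔ φ) = ⊥ → ⊥ = ⊤
(χ ∨ (θ ↔ (φ ∧ ψ))) → ((χ ↔ (χ ↔ θ)) → (ψ ↔ φ)) = ⊤ → ⊤ = ⊤

⊤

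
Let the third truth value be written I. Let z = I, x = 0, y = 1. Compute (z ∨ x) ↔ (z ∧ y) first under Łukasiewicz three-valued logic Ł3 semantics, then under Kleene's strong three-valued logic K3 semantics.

1; I

In Łukasiewicz three-valued logic Ł3: z ∨ x = I ∨ 0 = I
z ∧ y = I ∧ 1 = I
(z ∨ x) ↔ (z ∧ y) = I ↔ I = 1
In Kleene's strong three-valued logic K3: z ∨ x = I ∨ 0 = I
z ∧ y = I ∧ 1 = I
(z ∨ x) ↔ (z ∧ y) = I ↔ I = I
They differ because Łukasiewicz three-valued logic Ł3 and Kleene's strong three-valued logic K3 treat I differently under implication.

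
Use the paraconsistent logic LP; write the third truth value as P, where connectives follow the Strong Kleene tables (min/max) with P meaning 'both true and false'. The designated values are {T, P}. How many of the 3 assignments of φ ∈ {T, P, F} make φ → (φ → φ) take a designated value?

φ=T: T ✓
φ=P: P ✓
φ=F: T ✓

3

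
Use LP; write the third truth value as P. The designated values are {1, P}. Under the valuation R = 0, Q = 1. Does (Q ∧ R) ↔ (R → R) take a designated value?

Q ∧ R = 1 ∧ 0 = 0
R → R = 0 → 0 = 1
(Q ∧ R) ↔ (R → R) = 0 ↔ 1 = 0
0 ∉ {1, P}.

No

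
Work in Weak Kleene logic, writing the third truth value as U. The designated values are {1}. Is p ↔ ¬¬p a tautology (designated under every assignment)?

Countermodel: p=U gives U, which is not designated.

No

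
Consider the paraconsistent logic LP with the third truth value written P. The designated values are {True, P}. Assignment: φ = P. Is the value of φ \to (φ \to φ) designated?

φ \to φ = P \to P = P
φ \to (φ \to φ) = P \to P = P
P ∈ {True, P}.

Yes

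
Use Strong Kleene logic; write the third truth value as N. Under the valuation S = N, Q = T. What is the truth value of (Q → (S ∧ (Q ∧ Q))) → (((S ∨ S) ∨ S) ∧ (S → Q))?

N

Q ∧ Q = T ∧ T = T
S ∧ (Q ∧ Q) = N ∧ T = N
Q → (S ∧ (Q ∧ Q)) = T → N = N  [¬T ∨ N]
S ∨ S = N ∨ N = N
(S ∨ S) ∨ S = N ∨ N = N
S → Q = N → T = T
((S ∨ S) ∨ S) ∧ (S → Q) = N ∧ T = N
(Q → (S ∧ (Q ∧ Q))) → (((S ∨ S) ∨ S) ∧ (S → Q)) = N → N = N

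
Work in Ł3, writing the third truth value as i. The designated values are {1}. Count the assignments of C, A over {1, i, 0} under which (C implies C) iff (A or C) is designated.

5

Of the 9 assignments, 5 give a value in {1}.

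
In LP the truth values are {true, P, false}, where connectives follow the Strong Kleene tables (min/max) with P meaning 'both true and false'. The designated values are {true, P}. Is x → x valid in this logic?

Every assignment of x over {true, P, false} gives a value in {true, P}.
In particular, with x=P: x → x = P.

Yes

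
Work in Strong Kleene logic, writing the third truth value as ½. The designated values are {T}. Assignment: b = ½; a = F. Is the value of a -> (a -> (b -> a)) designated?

Yes

b -> a = ½ -> F = ½  [~½ | F]
a -> (b -> a) = F -> ½ = T
a -> (a -> (b -> a)) = F -> T = T
T ∈ {T}.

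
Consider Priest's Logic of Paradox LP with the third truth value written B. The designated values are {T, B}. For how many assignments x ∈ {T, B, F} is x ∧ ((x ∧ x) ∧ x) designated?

x=T: T ✓
x=B: B ✓
x=F: F ·

2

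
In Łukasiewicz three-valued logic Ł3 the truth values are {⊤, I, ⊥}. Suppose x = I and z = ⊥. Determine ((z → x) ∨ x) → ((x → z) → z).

I

z → x = ⊥ → I = ⊤  [min(1, 1−0+½)]
(z → x) ∨ x = ⊤ ∨ I = ⊤
x → z = I → ⊥ = I
(x → z) → z = I → ⊥ = I
((z → x) ∨ x) → ((x → z) → z) = ⊤ → I = I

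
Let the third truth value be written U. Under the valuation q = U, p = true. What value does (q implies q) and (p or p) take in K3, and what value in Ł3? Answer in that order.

U; true

In K3: q implies q = U implies U = U  [not U or U]
p or p = true or true = true
(q implies q) and (p or p) = U and true = U
In Ł3: q implies q = U implies U = true  [min(1, 1−½+½)]
p or p = true or true = true
(q implies q) and (p or p) = true and true = true
They differ because K3 and Ł3 treat U differently under implication.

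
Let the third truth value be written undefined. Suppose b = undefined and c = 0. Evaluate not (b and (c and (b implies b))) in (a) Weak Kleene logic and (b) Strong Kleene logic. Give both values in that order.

In Weak Kleene logic: b implies b = undefined implies undefined = undefined  [any arg is the third value ⇒ result is the third value]
c and (b implies b) = 0 and undefined = undefined
b and (c and (b implies b)) = undefined and undefined = undefined
not (b and (c and (b implies b))) = not undefined = undefined
In Strong Kleene logic: b implies b = undefined implies undefined = undefined  [not undefined or undefined]
c and (b implies b) = 0 and undefined = 0
b and (c and (b implies b)) = undefined and 0 = 0
not (b and (c and (b implies b))) = not 0 = 1
They differ because Weak Kleene logic and Strong Kleene logic treat undefined differently under the binary connectives.

undefined; 1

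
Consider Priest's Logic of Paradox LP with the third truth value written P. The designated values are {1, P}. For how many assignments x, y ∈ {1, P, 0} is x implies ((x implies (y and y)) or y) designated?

8

Of the 9 assignments, 8 give a value in {1, P}.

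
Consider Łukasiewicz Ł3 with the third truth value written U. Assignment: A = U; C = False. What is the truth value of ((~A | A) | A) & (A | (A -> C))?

~A = ~U = U
~A | A = U | U = U
(~A | A) | A = U | U = U
A -> C = U -> False = U  [min(1, 1−½+0)]
A | (A -> C) = U | U = U
((~A | A) | A) & (A | (A -> C)) = U & U = U

U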